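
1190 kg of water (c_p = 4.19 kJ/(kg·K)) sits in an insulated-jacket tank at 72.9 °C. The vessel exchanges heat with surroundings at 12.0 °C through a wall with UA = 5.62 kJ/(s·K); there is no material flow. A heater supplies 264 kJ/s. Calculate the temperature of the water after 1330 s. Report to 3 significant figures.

Unsteady energy balance on the tank contents: M c_p dT/dt = −UA(T − T_amb) + Q̇.
dT/dt = (T_ss − T)/τ with T_ss = T_amb + Q̇/UA = 12.0 + 264/5.62 = 58.975 °C, τ = M c_p/UA = 1190·4.19/5.62 = 887.21 s.
This is linear first-order; T(t) = T_ss + (T₀ − T_ss) e^(−t/τ).
T(1330) = 58.975 + (13.925)·0.22333 = 62.085 °C.

62.1 °C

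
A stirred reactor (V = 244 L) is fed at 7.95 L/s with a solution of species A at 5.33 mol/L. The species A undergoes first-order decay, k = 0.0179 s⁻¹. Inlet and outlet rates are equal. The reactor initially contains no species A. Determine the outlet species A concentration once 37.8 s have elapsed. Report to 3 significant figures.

Species balance: V dC/dt = Q C_in − Q C − k V C.
This is linear with rate a = Q/V + k = 0.050482 s⁻¹.
C_ss = Q C_in/(Q + kV) = 3.4401 mol/L; C(t) = C_ss + (C₀ − C_ss) e^(−a t).
C(37.8) = 3.4401 + (-3.4401)·e^(−0.050482·37.8) = 3.4401 + (-3.4401)·0.14834 = 2.9298 mol/L.

2.93 mol/L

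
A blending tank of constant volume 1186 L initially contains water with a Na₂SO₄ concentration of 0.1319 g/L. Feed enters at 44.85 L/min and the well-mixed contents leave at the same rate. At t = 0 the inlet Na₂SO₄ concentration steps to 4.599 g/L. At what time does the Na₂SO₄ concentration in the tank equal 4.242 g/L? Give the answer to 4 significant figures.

66.82 min

Species balance: V dC/dt = Q(C_in − C) ⇒ τ = V/Q = 26.4437 min.
C(t) = C_in + (C₀ − C_in) e^(−t/τ). Set C = 4.242 and solve for t:
e^(−t/τ) = (C − C_in)/(C₀ − C_in) = (4.242 − 4.599)/(0.1319 − 4.599) = 0.0799176
t = −τ ln(…) = 26.4437 × 2.52676 = 66.8169 min.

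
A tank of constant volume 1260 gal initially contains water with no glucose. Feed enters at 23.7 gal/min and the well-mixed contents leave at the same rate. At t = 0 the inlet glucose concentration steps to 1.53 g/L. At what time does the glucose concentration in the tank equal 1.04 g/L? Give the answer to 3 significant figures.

Species balance: V dC/dt = Q(C_in − C) ⇒ τ = V/Q = 53.165 min.
C(t) = C_in + (C₀ − C_in) e^(−t/τ). Set C = 1.04 and solve for t:
e^(−t/τ) = (C − C_in)/(C₀ − C_in) = (1.04 − 1.53)/(0 − 1.53) = 0.32026
t = −τ ln(…) = 53.165 × 1.1386 = 60.534 min.

60.5 min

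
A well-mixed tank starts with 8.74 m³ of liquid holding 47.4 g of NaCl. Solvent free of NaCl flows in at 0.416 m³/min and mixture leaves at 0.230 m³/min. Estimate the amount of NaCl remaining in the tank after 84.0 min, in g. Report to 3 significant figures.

Total volume: dV/dt = Q_in − Q_out = 0.18600 m³/min, so V(t) = 8.74 + 0.18600 t and V(84.0) = 24.364 m³.
No NaCl enters, so dm/dt = −Q_out · (m/V).
Separate: dm/m = −Q_out dt/V(t) ⇒ ln(m/m₀) = −(Q_out/(Q_in−Q_out)) ln(V/V₀).
m = m₀ (V₀/V)^(Q_out/(Q_in−Q_out)) = 47.4 × (8.74/24.364)^(1.2366) = 13.342 g.

13.3 g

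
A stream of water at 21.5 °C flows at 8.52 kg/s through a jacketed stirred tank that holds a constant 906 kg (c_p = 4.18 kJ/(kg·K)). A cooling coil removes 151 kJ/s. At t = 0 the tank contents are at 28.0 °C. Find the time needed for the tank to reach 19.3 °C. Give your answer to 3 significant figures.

M c_p dT/dt = ṁ c_p (T_in − T) − Q̇.
τ = M/ṁ = 106.34 s; T_ss = T_in − Q̇/(ṁ c_p) = 17.260 °C.
T(t) = T_ss + (T₀ − T_ss) e^(−t/τ). Set T = 19.3:
e^(−t/τ) = (19.3 − 17.260)/(28.0 − 17.260) = 0.18994
t = −106.34 · ln(0.18994) = 176.63 s.

177 s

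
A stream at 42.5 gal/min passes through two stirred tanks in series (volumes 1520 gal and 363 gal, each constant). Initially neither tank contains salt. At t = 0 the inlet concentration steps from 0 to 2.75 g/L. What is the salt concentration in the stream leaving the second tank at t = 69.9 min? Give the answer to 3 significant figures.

2.24 g/L

Time constants: τᵢ = Vᵢ/Q for each well-mixed tank.
τ₁ = 1520/42.5 = 35.765 min; τ₂ = 363/42.5 = 8.5412 min.
Solving the cascade with C₁(0)=C₂(0)=0 gives C₂(t) = C_in[1 − (τ₁ e^(−t/τ₁) − τ₂ e^(−t/τ₂))/(τ₁ − τ₂)].
At t = 69.9: e^(−t/τ₁) = 0.14164, e^(−t/τ₂) = 0.00027912.
C₂ = 2.75·[1 − (35.765·0.14164 − 8.5412·0.00027912)/(27.224)] = 2.75·0.81400 = 2.2385 g/L.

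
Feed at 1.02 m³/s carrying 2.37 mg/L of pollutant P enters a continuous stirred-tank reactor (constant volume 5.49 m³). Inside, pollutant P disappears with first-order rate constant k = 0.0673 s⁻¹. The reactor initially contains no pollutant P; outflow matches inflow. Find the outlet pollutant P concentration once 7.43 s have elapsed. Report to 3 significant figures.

Accumulation = in − out − consumed: V dC/dt = Q C_in − Q C − k V C.
dC/dt = (Q/V) C_in − (Q/V + k) C; effective rate a = Q/V + k = 0.18579 + 0.0673 = 0.25309 s⁻¹.
C_ss = Q C_in/(Q + kV) = 1.7398 mg/L; C(t) = C_ss + (C₀ − C_ss) e^(−a t).
C(7.43) = 1.7398 + (-1.7398)·e^(−0.25309·7.43) = 1.7398 + (-1.7398)·0.15252 = 1.4744 mg/L.

1.47 mg/L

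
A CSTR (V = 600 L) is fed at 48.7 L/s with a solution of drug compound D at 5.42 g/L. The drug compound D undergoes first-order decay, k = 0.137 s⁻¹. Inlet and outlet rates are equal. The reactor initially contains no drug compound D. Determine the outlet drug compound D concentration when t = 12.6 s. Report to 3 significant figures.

1.89 g/L

Accumulation = in − out − consumed: V dC/dt = Q C_in − Q C − k V C.
This is linear with rate a = Q/V + k = 0.21817 s⁻¹.
C_ss = Q C_in/(Q + kV) = 2.0165 g/L; C(t) = C_ss + (C₀ − C_ss) e^(−a t).
C(12.6) = 2.0165 + (-2.0165)·e^(−0.21817·12.6) = 2.0165 + (-2.0165)·0.063998 = 1.8874 g/L.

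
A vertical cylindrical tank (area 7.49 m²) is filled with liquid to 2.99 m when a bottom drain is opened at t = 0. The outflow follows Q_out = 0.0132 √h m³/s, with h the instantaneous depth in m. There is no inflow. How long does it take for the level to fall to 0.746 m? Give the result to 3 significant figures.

With no inflow, A dh/dt = −0.0132 √h.
∫ h^(−1/2) dh = −(0.0132/A) ∫ dt, giving 2√h = 2√h₀ − (0.0132/A) t.
t = 2A(√h₀ − √h)/0.0132 = 2·7.49·(√2.99 − √0.746)/0.0132
  = 14.980 × (1.7292 − 0.86371) / 0.0132 = 982.15 s.

982 s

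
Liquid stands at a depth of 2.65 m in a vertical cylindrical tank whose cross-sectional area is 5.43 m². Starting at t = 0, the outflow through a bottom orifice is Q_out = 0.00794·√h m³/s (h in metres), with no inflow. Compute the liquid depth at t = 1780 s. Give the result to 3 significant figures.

A dh/dt = −Q_out = −0.00794 √h.
Separate and integrate: 2(√h − √h₀) = −(0.00794/A) t.
√h = √2.65 − 0.00794·1780/(2·5.43) = 1.6279 − 1.3014 = 0.32648.
h = 0.32648² = 0.10659 m.

0.107 m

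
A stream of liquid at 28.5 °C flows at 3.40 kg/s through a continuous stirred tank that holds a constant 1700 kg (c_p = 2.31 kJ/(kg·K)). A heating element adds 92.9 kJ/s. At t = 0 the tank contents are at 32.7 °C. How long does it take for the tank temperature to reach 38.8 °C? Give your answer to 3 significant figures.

First-law balance (no shaft work): M c_p dT/dt = ṁ c_p (T_in − T) + 92.9.
τ = M/ṁ = 500.00 s; T_ss = T_in + Q̇/(ṁ c_p) = 40.328 °C.
T(t) = T_ss + (T₀ − T_ss) e^(−t/τ). Set T = 38.8:
e^(−t/τ) = (38.8 − 40.328)/(32.7 − 40.328) = 0.20035
t = −500.00 · ln(0.20035) = 803.84 s.

804 s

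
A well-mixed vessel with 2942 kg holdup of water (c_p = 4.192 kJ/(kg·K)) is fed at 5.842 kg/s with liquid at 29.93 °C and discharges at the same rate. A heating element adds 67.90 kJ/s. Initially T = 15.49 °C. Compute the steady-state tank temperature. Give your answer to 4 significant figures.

Energy balance: M c_p dT/dt = ṁ c_p (T_in − T) + 67.90.
At steady state dT/dt = 0 ⇒ T_ss = T_in + Q̇/(ṁ c_p) = 29.93 + 67.90/(5.842·4.192) = 32.7026 °C.

32.70 °C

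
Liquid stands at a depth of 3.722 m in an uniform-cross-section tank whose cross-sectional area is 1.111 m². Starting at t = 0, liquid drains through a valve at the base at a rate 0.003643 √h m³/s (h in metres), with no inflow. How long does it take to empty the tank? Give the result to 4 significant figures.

1177 s

With no inflow, A dh/dt = −0.003643 √h.
∫ h^(−1/2) dh = −(0.003643/A) ∫ dt, giving 2√h = 2√h₀ − (0.003643/A) t.
Set h = 0: 2√h₀ = (0.003643/A) t_empty ⇒ t_empty = 2A√h₀/0.003643.
t_empty = 2·1.111·√3.722/0.003643 = 2.22200·1.92925/0.003643 = 1176.72 s.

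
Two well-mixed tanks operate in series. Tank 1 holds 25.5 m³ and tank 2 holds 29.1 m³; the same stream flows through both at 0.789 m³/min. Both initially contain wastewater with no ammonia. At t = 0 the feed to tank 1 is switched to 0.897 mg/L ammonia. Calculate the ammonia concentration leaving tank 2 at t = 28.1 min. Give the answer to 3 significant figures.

Time constants: τᵢ = Vᵢ/Q for each well-mixed tank.
τ₁ = 25.5/0.789 = 32.319 min; τ₂ = 29.1/0.789 = 36.882 min.
Tank 1: C₁ = C_in(1 − e^(−t/τ₁)). Tank 2 (τ₁ ≠ τ₂): C₂ = C_in[1 − (τ₁ e^(−t/τ₁) − τ₂ e^(−t/τ₂))/(τ₁ − τ₂)].
At t = 28.1: e^(−t/τ₁) = 0.41918, e^(−t/τ₂) = 0.46678.
C₂ = 0.897·[1 − (32.319·0.41918 − 36.882·0.46678)/(-4.5627)] = 0.897·0.19604 = 0.17584 mg/L.

0.176 mg/L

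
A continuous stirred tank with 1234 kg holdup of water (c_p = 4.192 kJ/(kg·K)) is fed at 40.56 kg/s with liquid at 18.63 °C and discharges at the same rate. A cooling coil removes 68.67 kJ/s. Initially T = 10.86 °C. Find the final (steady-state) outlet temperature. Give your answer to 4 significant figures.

M c_p dT/dt = ṁ c_p (T_in − T) − Q̇.
At steady state dT/dt = 0 ⇒ T_ss = T_in − Q̇/(ṁ c_p) = 18.63 − 68.67/(40.56·4.192) = 18.2261 °C.

18.23 °C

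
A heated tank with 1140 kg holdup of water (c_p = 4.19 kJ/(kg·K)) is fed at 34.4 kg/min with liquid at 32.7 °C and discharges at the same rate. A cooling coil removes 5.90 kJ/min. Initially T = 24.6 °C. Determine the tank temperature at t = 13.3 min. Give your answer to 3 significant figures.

Energy balance: M c_p dT/dt = ṁ c_p (T_in − T) − 5.90.
Rearrange: dT/dt = (T_ss − T)/τ with τ = M/ṁ = 33.140 min and T_ss = T_in − Q̇/(ṁ c_p) = 32.659 °C.
This is linear first-order; T(t) = T_ss + (T₀ − T_ss) e^(−t/τ).
T(13.3) = 32.659 + (-8.0591)·e^(−13.3/33.140) = 32.659 + (-8.0591)·0.66943 = 27.264 °C.

27.3 °C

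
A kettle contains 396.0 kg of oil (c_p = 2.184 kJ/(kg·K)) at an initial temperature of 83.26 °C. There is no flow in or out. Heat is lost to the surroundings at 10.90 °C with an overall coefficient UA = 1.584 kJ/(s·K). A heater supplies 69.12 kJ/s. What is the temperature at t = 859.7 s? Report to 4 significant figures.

60.49 °C

Energy balance: M c_p dT/dt = −UA(T − T_amb) + Q̇.
dT/dt = (T_ss − T)/τ with T_ss = T_amb + Q̇/UA = 10.90 + 69.12/1.584 = 54.5364 °C, τ = M c_p/UA = 396.0·2.184/1.584 = 546.000 s.
Integrating: T(t) = T_ss + (T₀ − T_ss) e^(−t/τ).
T(859.7) = 54.5364 + (28.7236)·0.207102 = 60.4851 °C.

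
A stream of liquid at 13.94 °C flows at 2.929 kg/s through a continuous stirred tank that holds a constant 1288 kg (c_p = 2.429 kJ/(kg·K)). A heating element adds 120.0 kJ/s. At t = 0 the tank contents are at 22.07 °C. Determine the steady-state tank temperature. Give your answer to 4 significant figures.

30.81 °C

M c_p dT/dt = ṁ c_p (T_in − T) + Q̇.
At steady state dT/dt = 0 ⇒ T_ss = T_in + Q̇/(ṁ c_p) = 13.94 + 120.0/(2.929·2.429) = 30.8069 °C.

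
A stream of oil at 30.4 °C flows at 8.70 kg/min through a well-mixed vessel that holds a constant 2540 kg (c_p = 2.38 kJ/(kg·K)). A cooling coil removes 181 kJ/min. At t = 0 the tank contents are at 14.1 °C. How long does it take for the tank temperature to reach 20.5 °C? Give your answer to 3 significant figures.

548 min

M c_p dT/dt = ṁ c_p (T_in − T) − Q̇.
τ = M/ṁ = 291.95 min; T_ss = T_in − Q̇/(ṁ c_p) = 21.659 °C.
T(t) = T_ss + (T₀ − T_ss) e^(−t/τ). Set T = 20.5:
e^(−t/τ) = (20.5 − 21.659)/(14.1 − 21.659) = 0.15328
t = −291.95 · ln(0.15328) = 547.56 min.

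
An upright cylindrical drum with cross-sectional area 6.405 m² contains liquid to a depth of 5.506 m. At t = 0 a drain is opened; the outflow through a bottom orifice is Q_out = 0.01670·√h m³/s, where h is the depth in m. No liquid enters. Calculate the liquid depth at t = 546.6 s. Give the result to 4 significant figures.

Unsteady balance on liquid volume: A dh/dt = −0.01670 √h.
Separate and integrate: 2(√h − √h₀) = −(0.01670/A) t.
√h = √5.506 − 0.01670·546.6/(2·6.405) = 2.34649 − 0.712585 = 1.63390.
h = 1.63390² = 2.66963 m.

2.670 m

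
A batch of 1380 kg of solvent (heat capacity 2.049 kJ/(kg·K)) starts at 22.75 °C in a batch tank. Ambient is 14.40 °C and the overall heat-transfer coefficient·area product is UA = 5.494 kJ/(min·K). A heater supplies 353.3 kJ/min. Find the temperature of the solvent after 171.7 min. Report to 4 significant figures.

38.62 °C

Energy balance: M c_p dT/dt = −UA(T − T_amb) + Q̇.
dT/dt = (T_ss − T)/τ with T_ss = T_amb + Q̇/UA = 14.40 + 353.3/5.494 = 78.7065 °C, τ = M c_p/UA = 1380·2.049/5.494 = 514.674 min.
T approaches T_ss exponentially: T(t) = T_ss + (T₀ − T_ss) e^(−t/τ).
T(171.7) = 78.7065 + (-55.9565)·0.716334 = 38.6230 °C.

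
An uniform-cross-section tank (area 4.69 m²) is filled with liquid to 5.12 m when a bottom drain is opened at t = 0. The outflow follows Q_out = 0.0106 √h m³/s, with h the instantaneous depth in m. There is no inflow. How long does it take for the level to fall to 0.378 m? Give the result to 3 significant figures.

1460 s

Accumulation of liquid (constant cross-section A): A dh/dt = −0.0106 √h.
Separate and integrate: 2(√h − √h₀) = −(0.0106/A) t.
t = 2A(√h₀ − √h)/0.0106 = 2·4.69·(√5.12 − √0.378)/0.0106
  = 9.3800 × (2.2627 − 0.61482) / 0.0106 = 1458.3 s.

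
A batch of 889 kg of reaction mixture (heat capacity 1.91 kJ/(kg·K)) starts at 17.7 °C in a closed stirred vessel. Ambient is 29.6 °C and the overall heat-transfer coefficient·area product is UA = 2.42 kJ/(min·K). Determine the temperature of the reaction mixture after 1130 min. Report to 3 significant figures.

27.2 °C

Heat balance on the well-mixed liquid: M c_p dT/dt = −UA(T − T_amb).
dT/dt = (T_ss − T)/τ with T_ss = T_amb = 29.600 °C, τ = M c_p/UA = 889·1.91/2.42 = 701.65 min.
T approaches T_ss exponentially: T(t) = T_ss + (T₀ − T_ss) e^(−t/τ).
T(1130) = 29.600 + (-11.900)·0.19979 = 27.223 °C.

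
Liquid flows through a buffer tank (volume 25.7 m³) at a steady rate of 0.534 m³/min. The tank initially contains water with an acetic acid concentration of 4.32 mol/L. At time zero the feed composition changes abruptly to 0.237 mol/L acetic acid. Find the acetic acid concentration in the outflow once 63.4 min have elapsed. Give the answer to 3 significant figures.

Mass balance on the solute (V constant): V dC/dt = Q(C_in − C).
So dC/dt = (C_in − C)/τ with τ = V/Q = 25.7/0.534 = 48.127 min.
Integrating: C(t) = C_in + (C₀ − C_in) e^(−t/τ).
C(63.4) = 0.237 + (4.32 − 0.237)·e^(−63.4/48.127) = 0.237 + (4.0830)·0.26785 = 1.3306 mol/L.

1.33 mol/L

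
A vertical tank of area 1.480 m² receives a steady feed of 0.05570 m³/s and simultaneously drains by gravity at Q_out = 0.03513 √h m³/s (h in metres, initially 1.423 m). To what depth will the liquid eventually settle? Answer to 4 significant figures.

A dh/dt = Q_in − 0.03513 √h. Steady state requires inflow = outflow:
Q_in = 0.03513 √h_ss ⇒ √h_ss = 0.05570/0.03513 = 1.58554.
h_ss = 1.58554² = 2.51394 m. (Since h₀ = 1.423 m < h_ss, the level will rise toward this value.)

2.514 m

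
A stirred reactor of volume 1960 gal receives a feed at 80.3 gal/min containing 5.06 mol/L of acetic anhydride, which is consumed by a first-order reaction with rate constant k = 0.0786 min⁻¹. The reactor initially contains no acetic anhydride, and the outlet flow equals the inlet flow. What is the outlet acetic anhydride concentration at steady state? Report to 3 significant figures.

Species balance: V dC/dt = Q C_in − Q C − k V C.
Steady state (dC/dt = 0): C_ss = Q C_in/(Q + kV) = C_in/(1 + kV/Q).
C_ss = 80.3·5.06/(80.3 + 0.0786·1960) = 406.32/234.36 = 1.7338 mol/L.

1.73 mol/L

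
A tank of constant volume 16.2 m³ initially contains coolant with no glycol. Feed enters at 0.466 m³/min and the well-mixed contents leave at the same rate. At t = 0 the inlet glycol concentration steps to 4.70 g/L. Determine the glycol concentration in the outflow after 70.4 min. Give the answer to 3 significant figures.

Accumulation = in − out for the solute gives V dC/dt = Q(C_in − C).
Time constant τ = V/Q = 16.2/0.466 = 34.764 min.
C approaches C_in exponentially: C(t) = C_in + (C₀ − C_in) e^(−t/τ).
C(70.4) = 4.70 + (0 − 4.70)·e^(−70.4/34.764) = 4.70 + (-4.7000)·0.13198 = 4.0797 g/L.

4.08 g/L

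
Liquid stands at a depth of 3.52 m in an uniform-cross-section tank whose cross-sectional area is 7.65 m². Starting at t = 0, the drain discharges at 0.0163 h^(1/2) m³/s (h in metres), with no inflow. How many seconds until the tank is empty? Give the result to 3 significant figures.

1760 s

A dh/dt = −Q_out = −0.0163 √h.
∫ h^(−1/2) dh = −(0.0163/A) ∫ dt, giving 2√h = 2√h₀ − (0.0163/A) t.
Tank is empty when √h = 0: t_empty = 2A√h₀/0.0163.
t_empty = 2·7.65·√3.52/0.0163 = 15.300·1.8762/0.0163 = 1761.1 s.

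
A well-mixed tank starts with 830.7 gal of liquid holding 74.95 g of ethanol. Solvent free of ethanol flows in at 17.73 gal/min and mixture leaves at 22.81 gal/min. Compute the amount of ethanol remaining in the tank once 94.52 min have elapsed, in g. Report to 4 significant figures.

1.557 g

Let m(t) be the amount of ethanol. Volume: V(t) = V₀ + (Q_in − Q_out) t = 830.7 − 5.08000 t; V(94.52) = 350.538 gal.
Species balance (pure solvent in): dm/dt = −Q_out · m/V(t).
dm/m = −Q_out dt/(V₀ − 5.08000 t); integrating gives ln(m/m₀) = −(Q_out/(Q_in−Q_out)) ln(V/V₀).
m = m₀ (V₀/V)^(Q_out/(Q_in−Q_out)) = 74.95 × (830.7/350.538)^(-4.49016) = 1.55694 g.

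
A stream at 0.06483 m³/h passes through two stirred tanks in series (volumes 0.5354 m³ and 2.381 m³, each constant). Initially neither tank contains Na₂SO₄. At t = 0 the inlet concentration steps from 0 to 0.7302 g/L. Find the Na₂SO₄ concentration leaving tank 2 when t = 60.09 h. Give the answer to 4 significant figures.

0.5469 g/L

Each tank obeys Vᵢ dCᵢ/dt = Q(Cᵢ₋₁ − Cᵢ), so τᵢ = Vᵢ/Q.
τ₁ = 0.5354/0.06483 = 8.25852 h; τ₂ = 2.381/0.06483 = 36.7268 h.
Tank 1: C₁ = C_in(1 − e^(−t/τ₁)). Tank 2 (τ₁ ≠ τ₂): C₂ = C_in[1 − (τ₁ e^(−t/τ₁) − τ₂ e^(−t/τ₂))/(τ₁ − τ₂)].
At t = 60.09: e^(−t/τ₁) = 0.000691865, e^(−t/τ₂) = 0.194731.
C₂ = 0.7302·[1 − (8.25852·0.000691865 − 36.7268·0.194731)/(-28.4683)] = 0.7302·0.748979 = 0.546904 g/L.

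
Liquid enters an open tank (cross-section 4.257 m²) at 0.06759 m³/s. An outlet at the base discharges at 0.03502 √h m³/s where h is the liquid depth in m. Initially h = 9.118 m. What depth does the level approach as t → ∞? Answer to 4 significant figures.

3.725 m

A dh/dt = Q_in − 0.03502 √h. Steady state requires inflow = outflow:
Q_in = 0.03502 √h_ss ⇒ √h_ss = 0.06759/0.03502 = 1.93004.
h_ss = 1.93004² = 3.72505 m. (Since h₀ = 9.118 m > h_ss, the level will fall toward this value.)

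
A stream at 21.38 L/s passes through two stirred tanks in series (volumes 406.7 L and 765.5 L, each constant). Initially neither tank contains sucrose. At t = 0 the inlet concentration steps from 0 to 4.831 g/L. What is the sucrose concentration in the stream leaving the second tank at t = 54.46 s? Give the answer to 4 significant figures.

2.892 g/L

Species balance on tank i: dCᵢ/dt = (Cᵢ₋₁ − Cᵢ)/τᵢ with τᵢ = Vᵢ/Q.
τ₁ = 406.7/21.38 = 19.0225 s; τ₂ = 765.5/21.38 = 35.8045 s.
Solving the cascade with C₁(0)=C₂(0)=0 gives C₂(t) = C_in[1 − (τ₁ e^(−t/τ₁) − τ₂ e^(−t/τ₂))/(τ₁ − τ₂)].
At t = 54.46: e^(−t/τ₁) = 0.0571010, e^(−t/τ₂) = 0.218485.
C₂ = 4.831·[1 − (19.0225·0.0571010 − 35.8045·0.218485)/(-16.7820)] = 4.831·0.598586 = 2.89177 g/L.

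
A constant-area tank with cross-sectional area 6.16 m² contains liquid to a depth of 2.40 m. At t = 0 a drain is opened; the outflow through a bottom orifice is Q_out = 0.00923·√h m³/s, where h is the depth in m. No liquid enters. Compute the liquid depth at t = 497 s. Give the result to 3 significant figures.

1.38 m

A dh/dt = −Q_out = −0.00923 √h.
∫ h^(−1/2) dh = −(0.00923/A) ∫ dt, giving 2√h = 2√h₀ − (0.00923/A) t.
√h = √2.40 − 0.00923·497/(2·6.16) = 1.5492 − 0.37235 = 1.1768.
h = 1.1768² = 1.3850 m.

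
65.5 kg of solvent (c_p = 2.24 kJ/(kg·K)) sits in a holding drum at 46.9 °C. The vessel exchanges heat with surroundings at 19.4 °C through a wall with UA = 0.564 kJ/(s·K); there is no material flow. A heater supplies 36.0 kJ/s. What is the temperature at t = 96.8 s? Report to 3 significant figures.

Energy balance: M c_p dT/dt = −UA(T − T_amb) + Q̇.
dT/dt = (T_ss − T)/τ with T_ss = T_amb + Q̇/UA = 19.4 + 36.0/0.564 = 83.230 °C, τ = M c_p/UA = 65.5·2.24/0.564 = 260.14 s.
Solution: T(t) = T_ss + (T₀ − T_ss) e^(−t/τ).
T(96.8) = 83.230 + (-36.330)·0.68928 = 58.188 °C.

58.2 °C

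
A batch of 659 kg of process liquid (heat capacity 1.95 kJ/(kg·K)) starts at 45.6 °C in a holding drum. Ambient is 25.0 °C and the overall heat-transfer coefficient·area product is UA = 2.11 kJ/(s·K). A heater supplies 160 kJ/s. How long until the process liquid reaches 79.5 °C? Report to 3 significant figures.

579 s

Heat balance on the well-mixed liquid: M c_p dT/dt = −UA(T − T_amb) + Q̇.
τ = M c_p/UA = 609.03 s; T_ss = T_amb + Q̇/UA = 25.0 + 160/2.11 = 100.83 °C.
T(t) = T_ss + (T₀ − T_ss)e^(−t/τ); set T = 79.5:
t = −τ ln[(T − T_ss)/(T₀ − T_ss)] = −609.03 · ln(0.38620) = 579.44 s.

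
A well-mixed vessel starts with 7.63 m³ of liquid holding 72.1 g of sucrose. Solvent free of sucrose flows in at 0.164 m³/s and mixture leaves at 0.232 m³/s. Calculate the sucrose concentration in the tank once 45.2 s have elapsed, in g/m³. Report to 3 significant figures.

Let m(t) be the amount of sucrose. Volume: V(t) = V₀ + (Q_in − Q_out) t = 7.63 − 0.068000 t; V(45.2) = 4.5564 m³.
Solute balance: dm/dt = 0 − Q_out C = −Q_out m/V(t).
Separate: dm/m = −Q_out dt/V(t) ⇒ ln(m/m₀) = −(Q_out/(Q_in−Q_out)) ln(V/V₀).
m = m₀ (V₀/V)^(Q_out/(Q_in−Q_out)) = 72.1 × (7.63/4.5564)^(-3.4118) = 12.417 g.
C = m/V = 12.417/4.5564 = 2.7253 g/m³.

2.73 g/m³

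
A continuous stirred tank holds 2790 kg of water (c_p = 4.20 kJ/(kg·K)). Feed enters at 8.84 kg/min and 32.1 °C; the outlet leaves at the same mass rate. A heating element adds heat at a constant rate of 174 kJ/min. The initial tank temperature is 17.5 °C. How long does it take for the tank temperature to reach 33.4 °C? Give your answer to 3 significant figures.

Heat balance on the well-mixed liquid: M c_p dT/dt = ṁ c_p (T_in − T) + 174.
τ = M/ṁ = 315.61 min; T_ss = T_in + Q̇/(ṁ c_p) = 36.786 °C.
T(t) = T_ss + (T₀ − T_ss) e^(−t/τ). Set T = 33.4:
e^(−t/τ) = (33.4 − 36.786)/(17.5 − 36.786) = 0.17559
t = −315.61 · ln(0.17559) = 549.04 min.

549 min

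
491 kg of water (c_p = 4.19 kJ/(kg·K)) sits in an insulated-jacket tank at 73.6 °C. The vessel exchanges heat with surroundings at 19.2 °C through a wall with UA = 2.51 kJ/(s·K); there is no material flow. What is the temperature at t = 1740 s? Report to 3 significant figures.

Lumped-capacitance energy balance: M c_p dT/dt = UA(T_amb − T).
dT/dt = (T_ss − T)/τ with T_ss = T_amb = 19.200 °C, τ = M c_p/UA = 491·4.19/2.51 = 819.64 s.
This is linear first-order; T(t) = T_ss + (T₀ − T_ss) e^(−t/τ).
T(1740) = 19.200 + (54.400)·0.11969 = 25.711 °C.

25.7 °C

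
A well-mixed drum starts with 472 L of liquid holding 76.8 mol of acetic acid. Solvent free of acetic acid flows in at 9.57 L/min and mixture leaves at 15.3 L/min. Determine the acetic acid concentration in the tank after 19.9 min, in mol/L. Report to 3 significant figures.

0.103 mol/L

Let m(t) be the amount of acetic acid. Volume: V(t) = V₀ + (Q_in − Q_out) t = 472 − 5.7300 t; V(19.9) = 357.97 L.
No acetic acid enters, so dm/dt = −Q_out · (m/V).
Separate: dm/m = −Q_out dt/V(t) ⇒ ln(m/m₀) = −(Q_out/(Q_in−Q_out)) ln(V/V₀).
m = m₀ (V₀/V)^(Q_out/(Q_in−Q_out)) = 76.8 × (472/357.97)^(-2.6702) = 36.703 mol.
C = m/V = 36.703/357.97 = 0.10253 mol/L.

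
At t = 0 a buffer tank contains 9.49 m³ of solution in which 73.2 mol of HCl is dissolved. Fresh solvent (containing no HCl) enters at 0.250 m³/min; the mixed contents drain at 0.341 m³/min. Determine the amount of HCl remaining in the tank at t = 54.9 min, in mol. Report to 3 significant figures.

4.45 mol

Total volume: dV/dt = Q_in − Q_out = -0.091000 m³/min, so V(t) = 9.49 − 0.091000 t and V(54.9) = 4.4941 m³.
No HCl enters, so dm/dt = −Q_out · (m/V).
Separate: dm/m = −Q_out dt/V(t) ⇒ ln(m/m₀) = −(Q_out/(Q_in−Q_out)) ln(V/V₀).
m = m₀ (V₀/V)^(Q_out/(Q_in−Q_out)) = 73.2 × (9.49/4.4941)^(-3.7473) = 4.4470 mol.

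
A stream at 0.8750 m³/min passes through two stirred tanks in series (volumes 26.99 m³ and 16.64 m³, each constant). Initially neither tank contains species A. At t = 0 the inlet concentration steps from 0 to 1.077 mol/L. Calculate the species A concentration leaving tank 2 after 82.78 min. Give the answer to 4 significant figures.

Species balance on tank i: dCᵢ/dt = (Cᵢ₋₁ − Cᵢ)/τᵢ with τᵢ = Vᵢ/Q.
τ₁ = 26.99/0.8750 = 30.8457 min; τ₂ = 16.64/0.8750 = 19.0171 min.
Solving the cascade with C₁(0)=C₂(0)=0 gives C₂(t) = C_in[1 − (τ₁ e^(−t/τ₁) − τ₂ e^(−t/τ₂))/(τ₁ − τ₂)].
At t = 82.78: e^(−t/τ₁) = 0.0683114, e^(−t/τ₂) = 0.0128692.
C₂ = 1.077·[1 − (30.8457·0.0683114 − 19.0171·0.0128692)/(11.8286)] = 1.077·0.842553 = 0.907429 mol/L.

0.9074 mol/L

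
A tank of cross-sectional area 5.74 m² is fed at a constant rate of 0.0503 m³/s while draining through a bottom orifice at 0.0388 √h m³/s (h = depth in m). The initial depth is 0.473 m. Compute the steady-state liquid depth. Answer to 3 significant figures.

1.68 m

Volume balance on the tank: A dh/dt = Q_in − 0.0388 √h. At steady state dh/dt = 0:
Q_in = 0.0388 √h_ss ⇒ √h_ss = 0.0503/0.0388 = 1.2964.
h_ss = 1.2964² = 1.6806 m. (Since h₀ = 0.473 m < h_ss, the level will rise toward this value.)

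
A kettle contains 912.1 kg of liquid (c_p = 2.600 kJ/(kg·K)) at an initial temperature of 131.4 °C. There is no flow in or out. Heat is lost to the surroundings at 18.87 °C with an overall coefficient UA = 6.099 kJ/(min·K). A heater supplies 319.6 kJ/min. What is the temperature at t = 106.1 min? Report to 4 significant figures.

M c_p dT/dt = −UA(T − T_amb) + Q̇.
dT/dt = (T_ss − T)/τ with T_ss = T_amb + Q̇/UA = 18.87 + 319.6/6.099 = 71.2720 °C, τ = M c_p/UA = 912.1·2.600/6.099 = 388.828 min.
T approaches T_ss exponentially: T(t) = T_ss + (T₀ − T_ss) e^(−t/τ).
T(106.1) = 71.2720 + (60.1280)·0.761191 = 117.041 °C.

117.0 °C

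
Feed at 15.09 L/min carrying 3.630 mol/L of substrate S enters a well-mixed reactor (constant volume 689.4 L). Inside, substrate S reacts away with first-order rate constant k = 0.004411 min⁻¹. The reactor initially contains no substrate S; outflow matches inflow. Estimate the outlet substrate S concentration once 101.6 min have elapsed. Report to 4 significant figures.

Accumulation = in − out − consumed: V dC/dt = Q C_in − Q C − k V C.
This is linear with rate a = Q/V + k = 0.0262996 min⁻¹.
C_ss = Q C_in/(Q + kV) = 3.02117 mol/L; C(t) = C_ss + (C₀ − C_ss) e^(−a t).
C(101.6) = 3.02117 + (-3.02117)·e^(−0.0262996·101.6) = 3.02117 + (-3.02117)·0.0691111 = 2.81238 mol/L.

2.812 mol/L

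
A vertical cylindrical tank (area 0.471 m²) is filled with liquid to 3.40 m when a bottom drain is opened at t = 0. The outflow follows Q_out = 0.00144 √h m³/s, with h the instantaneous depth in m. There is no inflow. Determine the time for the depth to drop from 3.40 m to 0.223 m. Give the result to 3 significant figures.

Unsteady balance on liquid volume: A dh/dt = −0.00144 √h.
This is separable: 2 d(√h)/dt = −0.00144/A, so √h = √h₀ − (0.00144/(2A)) t.
t = 2A(√h₀ − √h)/0.00144 = 2·0.471·(√3.40 − √0.223)/0.00144
  = 0.94200 × (1.8439 − 0.47223) / 0.00144 = 897.31 s.

897 s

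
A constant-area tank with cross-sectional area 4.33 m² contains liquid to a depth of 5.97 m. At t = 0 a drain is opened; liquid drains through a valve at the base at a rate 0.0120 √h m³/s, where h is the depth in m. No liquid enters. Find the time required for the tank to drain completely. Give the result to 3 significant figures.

With no inflow, A dh/dt = −0.0120 √h.
Separate and integrate: 2(√h − √h₀) = −(0.0120/A) t.
Set h = 0: 2√h₀ = (0.0120/A) t_empty ⇒ t_empty = 2A√h₀/0.0120.
t_empty = 2·4.33·√5.97/0.0120 = 8.6600·2.4434/0.0120 = 1763.3 s.

1760 s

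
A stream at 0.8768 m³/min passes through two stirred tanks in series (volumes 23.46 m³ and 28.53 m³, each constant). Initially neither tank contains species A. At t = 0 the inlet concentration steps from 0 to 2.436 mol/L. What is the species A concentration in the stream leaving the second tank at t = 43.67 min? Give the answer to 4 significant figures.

Each tank obeys Vᵢ dCᵢ/dt = Q(Cᵢ₋₁ − Cᵢ), so τᵢ = Vᵢ/Q.
τ₁ = 23.46/0.8768 = 26.7564 min; τ₂ = 28.53/0.8768 = 32.5388 min.
Tank 1: C₁ = C_in(1 − e^(−t/τ₁)). Tank 2 (τ₁ ≠ τ₂): C₂ = C_in[1 − (τ₁ e^(−t/τ₁) − τ₂ e^(−t/τ₂))/(τ₁ − τ₂)].
At t = 43.67: e^(−t/τ₁) = 0.195512, e^(−t/τ₂) = 0.261299.
C₂ = 2.436·[1 − (26.7564·0.195512 − 32.5388·0.261299)/(-5.78239)] = 2.436·0.434292 = 1.05793 mol/L.

1.058 mol/L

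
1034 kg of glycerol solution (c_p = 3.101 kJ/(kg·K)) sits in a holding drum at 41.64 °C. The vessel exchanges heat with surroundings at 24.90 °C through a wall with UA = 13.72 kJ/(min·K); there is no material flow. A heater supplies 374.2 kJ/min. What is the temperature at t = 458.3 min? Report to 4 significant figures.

Lumped-capacitance energy balance: M c_p dT/dt = UA(T_amb − T) + Q̇.
dT/dt = (T_ss − T)/τ with T_ss = T_amb + Q̇/UA = 24.90 + 374.2/13.72 = 52.1741 °C, τ = M c_p/UA = 1034·3.101/13.72 = 233.705 min.
Solution: T(t) = T_ss + (T₀ − T_ss) e^(−t/τ).
T(458.3) = 52.1741 + (-10.5341)·0.140715 = 50.6918 °C.

50.69 °C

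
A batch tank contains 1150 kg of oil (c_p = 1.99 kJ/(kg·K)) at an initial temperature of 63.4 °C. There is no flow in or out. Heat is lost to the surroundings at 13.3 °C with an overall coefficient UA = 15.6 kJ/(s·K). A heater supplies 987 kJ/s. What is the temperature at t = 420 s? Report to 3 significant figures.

75.8 °C

Unsteady energy balance on the tank contents: M c_p dT/dt = −UA(T − T_amb) + Q̇.
dT/dt = (T_ss − T)/τ with T_ss = T_amb + Q̇/UA = 13.3 + 987/15.6 = 76.569 °C, τ = M c_p/UA = 1150·1.99/15.6 = 146.70 s.
Solution: T(t) = T_ss + (T₀ − T_ss) e^(−t/τ).
T(420) = 76.569 + (-13.169)·0.057097 = 75.817 °C.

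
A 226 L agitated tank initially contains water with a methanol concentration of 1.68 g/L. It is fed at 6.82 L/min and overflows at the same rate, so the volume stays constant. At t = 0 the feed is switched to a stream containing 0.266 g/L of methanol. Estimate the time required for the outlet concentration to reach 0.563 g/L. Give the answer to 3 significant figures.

Species balance on the tank: V dC/dt = Q(C_in − C), so τ = V/Q = 33.138 min.
C(t) = C_in + (C₀ − C_in) e^(−t/τ). Set C = 0.563 and solve for t:
e^(−t/τ) = (C − C_in)/(C₀ − C_in) = (0.563 − 0.266)/(1.68 − 0.266) = 0.21004
t = −τ ln(…) = 33.138 × 1.5604 = 51.710 min.

51.7 min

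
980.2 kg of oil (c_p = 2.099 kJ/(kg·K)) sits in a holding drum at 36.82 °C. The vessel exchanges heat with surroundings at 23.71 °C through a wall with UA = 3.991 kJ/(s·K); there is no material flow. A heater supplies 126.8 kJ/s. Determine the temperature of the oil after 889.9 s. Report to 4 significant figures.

Lumped-capacitance energy balance: M c_p dT/dt = UA(T_amb − T) + Q̇.
dT/dt = (T_ss − T)/τ with T_ss = T_amb + Q̇/UA = 23.71 + 126.8/3.991 = 55.4815 °C, τ = M c_p/UA = 980.2·2.099/3.991 = 515.520 s.
This is linear first-order; T(t) = T_ss + (T₀ − T_ss) e^(−t/τ).
T(889.9) = 55.4815 + (-18.6615)·0.177956 = 52.1606 °C.

52.16 °C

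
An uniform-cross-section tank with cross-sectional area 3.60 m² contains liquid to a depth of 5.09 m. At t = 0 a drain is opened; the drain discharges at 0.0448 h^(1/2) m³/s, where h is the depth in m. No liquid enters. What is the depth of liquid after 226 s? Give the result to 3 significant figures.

A dh/dt = −Q_out = −0.0448 √h.
∫ h^(−1/2) dh = −(0.0448/A) ∫ dt, giving 2√h = 2√h₀ − (0.0448/A) t.
√h = √5.09 − 0.0448·226/(2·3.60) = 2.2561 − 1.4062 = 0.84988.
h = 0.84988² = 0.72230 m.

0.722 m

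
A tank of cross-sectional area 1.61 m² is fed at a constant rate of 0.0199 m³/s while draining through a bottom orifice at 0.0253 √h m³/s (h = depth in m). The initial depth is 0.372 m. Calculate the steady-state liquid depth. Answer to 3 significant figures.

0.619 m

A dh/dt = Q_in − 0.0253 √h. Steady state requires inflow = outflow:
Q_in = 0.0253 √h_ss ⇒ √h_ss = 0.0199/0.0253 = 0.78656.
h_ss = 0.78656² = 0.61868 m. (Since h₀ = 0.372 m < h_ss, the level will rise toward this value.)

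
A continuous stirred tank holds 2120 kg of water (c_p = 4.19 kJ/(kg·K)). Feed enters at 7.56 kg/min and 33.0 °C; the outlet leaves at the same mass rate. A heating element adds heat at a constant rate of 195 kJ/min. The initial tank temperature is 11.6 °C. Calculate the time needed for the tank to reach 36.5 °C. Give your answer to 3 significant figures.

Heat balance on the well-mixed liquid: M c_p dT/dt = ṁ c_p (T_in − T) + 195.
τ = M/ṁ = 280.42 min; T_ss = T_in + Q̇/(ṁ c_p) = 39.156 °C.
T(t) = T_ss + (T₀ − T_ss) e^(−t/τ). Set T = 36.5:
e^(−t/τ) = (36.5 − 39.156)/(11.6 − 39.156) = 0.096386
t = −280.42 · ln(0.096386) = 656.02 min.

656 min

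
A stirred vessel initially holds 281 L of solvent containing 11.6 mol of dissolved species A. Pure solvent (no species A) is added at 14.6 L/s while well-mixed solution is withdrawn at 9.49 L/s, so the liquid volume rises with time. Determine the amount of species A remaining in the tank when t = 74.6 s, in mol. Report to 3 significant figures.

2.36 mol

Total volume: dV/dt = Q_in − Q_out = 5.1100 L/s, so V(t) = 281 + 5.1100 t and V(74.6) = 662.21 L.
Solute balance: dm/dt = 0 − Q_out C = −Q_out m/V(t).
Separate: dm/m = −Q_out dt/V(t) ⇒ ln(m/m₀) = −(Q_out/(Q_in−Q_out)) ln(V/V₀).
m = m₀ (V₀/V)^(Q_out/(Q_in−Q_out)) = 11.6 × (281/662.21)^(1.8571) = 2.3608 mol.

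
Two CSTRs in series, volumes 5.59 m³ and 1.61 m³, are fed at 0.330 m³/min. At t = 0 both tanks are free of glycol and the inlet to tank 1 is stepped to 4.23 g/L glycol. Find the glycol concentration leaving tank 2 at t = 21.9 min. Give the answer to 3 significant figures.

Species balance on tank i: dCᵢ/dt = (Cᵢ₋₁ − Cᵢ)/τᵢ with τᵢ = Vᵢ/Q.
τ₁ = 5.59/0.330 = 16.939 min; τ₂ = 1.61/0.330 = 4.8788 min.
Tank 1: C₁ = C_in(1 − e^(−t/τ₁)). Tank 2 (τ₁ ≠ τ₂): C₂ = C_in[1 − (τ₁ e^(−t/τ₁) − τ₂ e^(−t/τ₂))/(τ₁ − τ₂)].
At t = 21.9: e^(−t/τ₁) = 0.27449, e^(−t/τ₂) = 0.011234.
C₂ = 4.23·[1 − (16.939·0.27449 − 4.8788·0.011234)/(12.061)] = 4.23·0.61902 = 2.6184 g/L.

2.62 g/L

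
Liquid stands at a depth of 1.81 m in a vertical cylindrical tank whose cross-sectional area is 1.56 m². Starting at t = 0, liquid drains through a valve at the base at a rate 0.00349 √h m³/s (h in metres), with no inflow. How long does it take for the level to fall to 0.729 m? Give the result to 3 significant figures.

439 s

A dh/dt = −Q_out = −0.00349 √h.
Separate and integrate: 2(√h − √h₀) = −(0.00349/A) t.
t = 2A(√h₀ − √h)/0.00349 = 2·1.56·(√1.81 − √0.729)/0.00349
  = 3.1200 × (1.3454 − 0.85381) / 0.00349 = 439.43 s.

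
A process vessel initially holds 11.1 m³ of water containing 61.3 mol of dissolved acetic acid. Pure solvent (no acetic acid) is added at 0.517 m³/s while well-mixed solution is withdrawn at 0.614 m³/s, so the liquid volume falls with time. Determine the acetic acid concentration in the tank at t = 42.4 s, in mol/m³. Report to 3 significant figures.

Let m(t) be the amount of acetic acid. Volume: V(t) = V₀ + (Q_in − Q_out) t = 11.1 − 0.097000 t; V(42.4) = 6.9872 m³.
Species balance (pure solvent in): dm/dt = −Q_out · m/V(t).
Separate: dm/m = −Q_out dt/V(t) ⇒ ln(m/m₀) = −(Q_out/(Q_in−Q_out)) ln(V/V₀).
m = m₀ (V₀/V)^(Q_out/(Q_in−Q_out)) = 61.3 × (11.1/6.9872)^(-6.3299) = 3.2736 mol.
C = m/V = 3.2736/6.9872 = 0.46851 mol/m³.

0.469 mol/m³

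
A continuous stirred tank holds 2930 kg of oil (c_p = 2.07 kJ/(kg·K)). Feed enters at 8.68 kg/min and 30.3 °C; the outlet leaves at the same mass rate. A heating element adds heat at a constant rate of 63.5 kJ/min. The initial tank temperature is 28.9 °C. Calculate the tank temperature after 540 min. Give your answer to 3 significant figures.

32.8 °C

M c_p dT/dt = ṁ c_p (T_in − T) + Q̇.
Rearrange: dT/dt = (T_ss − T)/τ with τ = M/ṁ = 337.56 min and T_ss = T_in + Q̇/(ṁ c_p) = 33.834 °C.
This is linear first-order; T(t) = T_ss + (T₀ − T_ss) e^(−t/τ).
T(540) = 33.834 + (-4.9341)·e^(−540/337.56) = 33.834 + (-4.9341)·0.20195 = 32.838 °C.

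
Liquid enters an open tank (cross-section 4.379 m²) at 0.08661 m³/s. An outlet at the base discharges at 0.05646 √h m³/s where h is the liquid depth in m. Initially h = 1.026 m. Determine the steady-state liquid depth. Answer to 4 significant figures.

2.353 m

A dh/dt = Q_in − 0.05646 √h. Steady state requires inflow = outflow:
Q_in = 0.05646 √h_ss ⇒ √h_ss = 0.08661/0.05646 = 1.53401.
h_ss = 1.53401² = 2.35318 m. (Since h₀ = 1.026 m < h_ss, the level will rise toward this value.)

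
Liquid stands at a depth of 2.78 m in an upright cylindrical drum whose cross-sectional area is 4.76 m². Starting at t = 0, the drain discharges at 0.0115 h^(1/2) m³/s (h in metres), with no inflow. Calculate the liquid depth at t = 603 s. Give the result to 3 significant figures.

Mass balance (ρ constant): A dh/dt = −0.0115 √h.
This is separable: 2 d(√h)/dt = −0.0115/A, so √h = √h₀ − (0.0115/(2A)) t.
√h = √2.78 − 0.0115·603/(2·4.76) = 1.6673 − 0.72841 = 0.93892.
h = 0.93892² = 0.88157 m.

0.882 m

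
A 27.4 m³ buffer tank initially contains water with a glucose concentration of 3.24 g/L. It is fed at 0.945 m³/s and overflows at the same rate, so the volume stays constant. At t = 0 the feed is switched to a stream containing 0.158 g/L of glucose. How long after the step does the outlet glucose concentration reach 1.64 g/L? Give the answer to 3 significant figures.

Species balance: V dC/dt = Q(C_in − C) ⇒ τ = V/Q = 28.995 s.
C(t) = C_in + (C₀ − C_in) e^(−t/τ). Set C = 1.64 and solve for t:
e^(−t/τ) = (C − C_in)/(C₀ − C_in) = (1.64 − 0.158)/(3.24 − 0.158) = 0.48086
t = −τ ln(…) = 28.995 × 0.73219 = 21.230 s.

21.2 s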